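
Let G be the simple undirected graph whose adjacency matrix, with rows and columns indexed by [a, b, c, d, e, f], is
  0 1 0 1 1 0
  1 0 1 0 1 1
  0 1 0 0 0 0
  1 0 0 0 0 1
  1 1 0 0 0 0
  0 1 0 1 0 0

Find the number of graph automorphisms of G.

1

Degrees alone do not determine every vertex (e.g. d and e both have degree 2), but their neighbour-degree multisets differ: N(d) has degrees [2, 3] while N(e) has degrees [3, 4]. Repeating this refinement separates all vertices, so the only automorphism is the identity.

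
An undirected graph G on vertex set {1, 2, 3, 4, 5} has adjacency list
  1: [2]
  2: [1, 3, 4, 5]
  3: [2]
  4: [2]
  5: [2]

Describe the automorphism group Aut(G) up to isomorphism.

Vertex 2 has degree 4 and every other vertex has degree 1, so G is the star K_{1,4} with centre 2. The 4 leaves are pairwise interchangeable while the centre is fixed, giving Aut(G) = S_4.

S_4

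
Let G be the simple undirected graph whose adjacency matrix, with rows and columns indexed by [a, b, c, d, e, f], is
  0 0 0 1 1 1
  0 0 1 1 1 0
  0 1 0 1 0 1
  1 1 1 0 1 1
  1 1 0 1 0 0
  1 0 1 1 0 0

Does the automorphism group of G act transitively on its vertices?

No

Vertex d is the only vertex of degree 5, so every automorphism fixes it; G is not vertex-transitive.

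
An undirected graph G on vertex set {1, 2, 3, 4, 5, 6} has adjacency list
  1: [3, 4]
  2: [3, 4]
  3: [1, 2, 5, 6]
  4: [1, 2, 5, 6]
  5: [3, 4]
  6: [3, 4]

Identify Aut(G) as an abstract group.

The vertices split by degree into {3, 4} (degree 4) and {1, 2, 5, 6} (degree 2); every edge runs between the two parts, so G is the complete bipartite graph K_{2,4}. Automorphisms preserve the bipartition setwise (since the parts differ in size) and act as S_4 × S_2 within it; |Aut| = 48.

S_4 × S_2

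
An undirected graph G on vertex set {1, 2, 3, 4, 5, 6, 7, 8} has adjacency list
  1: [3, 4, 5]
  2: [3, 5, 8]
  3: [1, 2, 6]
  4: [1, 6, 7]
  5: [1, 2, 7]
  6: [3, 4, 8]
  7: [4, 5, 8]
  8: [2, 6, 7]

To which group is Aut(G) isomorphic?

G is 3-regular and bipartite on 2^3 = 8 vertices with girth 4; it is the hypercube graph Q_3. The symmetry group of the 3-cube is the hyperoctahedral group B_3 = Z_2 ≀ S_3, of order 2^3·3! = 48.

the hyperoctahedral group B_3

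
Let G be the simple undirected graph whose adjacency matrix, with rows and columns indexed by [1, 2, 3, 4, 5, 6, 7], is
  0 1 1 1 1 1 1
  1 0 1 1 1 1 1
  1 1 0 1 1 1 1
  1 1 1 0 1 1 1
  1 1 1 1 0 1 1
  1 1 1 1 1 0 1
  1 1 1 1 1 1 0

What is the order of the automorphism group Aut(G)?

All 7 vertices are pairwise adjacent: G = K_7. Any permutation of the 7 vertices preserves K_7, so Aut(K_7) = S_7 of order 7! = 5040.

5040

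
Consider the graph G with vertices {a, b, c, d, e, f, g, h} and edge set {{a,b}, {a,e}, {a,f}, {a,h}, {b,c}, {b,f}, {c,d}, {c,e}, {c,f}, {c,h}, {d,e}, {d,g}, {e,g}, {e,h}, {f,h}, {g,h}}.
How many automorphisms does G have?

1

The degree sequence is [4, 3, 5, 3, 5, 4, 3, 5]. Checking the degree-preserving permutations of the vertex set shows that none except the identity preserves every edge, so Aut(G) is trivial.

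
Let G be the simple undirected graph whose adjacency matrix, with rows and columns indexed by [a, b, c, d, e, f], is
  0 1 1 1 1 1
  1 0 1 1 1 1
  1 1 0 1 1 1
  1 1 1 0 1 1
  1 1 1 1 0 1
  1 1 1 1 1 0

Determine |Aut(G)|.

Every vertex has degree 5, so G is the complete graph K_6. Any permutation of the 6 vertices preserves K_6, so Aut(K_6) = S_6 of order 6! = 720.

720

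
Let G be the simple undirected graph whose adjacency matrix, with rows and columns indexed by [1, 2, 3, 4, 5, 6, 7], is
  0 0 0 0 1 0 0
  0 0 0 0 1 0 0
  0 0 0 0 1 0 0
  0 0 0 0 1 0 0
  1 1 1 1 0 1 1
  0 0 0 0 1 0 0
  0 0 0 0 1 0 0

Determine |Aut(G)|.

Vertex 5 has degree 6 and every other vertex has degree 1, so G is the star K_{1,6} with centre 5. Any automorphism fixes the centre and permutes the 6 leaves freely, so Aut(G) ≅ S_6 of order 6! = 720.

720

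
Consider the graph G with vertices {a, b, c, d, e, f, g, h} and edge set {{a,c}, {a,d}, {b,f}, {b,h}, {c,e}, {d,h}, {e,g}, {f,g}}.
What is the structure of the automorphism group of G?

the dihedral group of order 16

Every vertex has degree 2 and the graph is connected, so G is the 8-cycle C_8. The automorphisms of the 8-cycle are exactly the symmetries of a regular 8-gon: the dihedral group D_8, |D_8| = 16.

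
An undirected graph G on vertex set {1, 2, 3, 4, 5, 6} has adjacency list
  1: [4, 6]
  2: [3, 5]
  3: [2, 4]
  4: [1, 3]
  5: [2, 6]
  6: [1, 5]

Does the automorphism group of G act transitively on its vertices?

Yes

Every vertex has degree 2 and the graph is connected, so G is the 6-cycle C_6. C_6 has 6 rotations and 6 reflections, so Aut(C_6) ≅ D_6 of order 12. Under this action every vertex can be carried to every other, so G is vertex-transitive.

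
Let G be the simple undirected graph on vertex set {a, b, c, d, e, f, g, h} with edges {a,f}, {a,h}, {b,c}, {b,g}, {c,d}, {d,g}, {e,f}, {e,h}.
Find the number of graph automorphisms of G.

128

G has two connected components, {b, c, d, g} and {a, e, f, h}; each is 2-regular, so G = C_4 ⊔ C_4. With two isomorphic components, Aut(G) = Aut(C_4) ≀ S_2 = (D_4 × D_4) ⋊ Z_2: permute each cycle by D_4, then optionally swap the two cycles. Order 2·(2·4)² = 128.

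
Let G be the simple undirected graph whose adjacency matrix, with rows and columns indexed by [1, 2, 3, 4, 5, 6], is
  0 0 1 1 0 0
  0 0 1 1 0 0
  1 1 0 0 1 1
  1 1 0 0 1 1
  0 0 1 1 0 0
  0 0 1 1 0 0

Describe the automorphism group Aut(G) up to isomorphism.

The vertices split by degree into {3, 4} (degree 4) and {1, 2, 5, 6} (degree 2); every edge runs between the two parts, so G is the complete bipartite graph K_{2,4}. Automorphisms preserve the bipartition setwise (since the parts differ in size) and act as S_2 × S_4 within it; |Aut| = 48.

S_2 × S_4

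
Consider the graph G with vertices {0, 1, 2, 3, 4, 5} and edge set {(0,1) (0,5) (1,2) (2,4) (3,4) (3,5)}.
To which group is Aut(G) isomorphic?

Every vertex has degree 2 and the graph is connected, so G is the 6-cycle C_6. C_6 has 6 rotations and 6 reflections, so Aut(C_6) ≅ D_6 of order 12.

the dihedral group of order 12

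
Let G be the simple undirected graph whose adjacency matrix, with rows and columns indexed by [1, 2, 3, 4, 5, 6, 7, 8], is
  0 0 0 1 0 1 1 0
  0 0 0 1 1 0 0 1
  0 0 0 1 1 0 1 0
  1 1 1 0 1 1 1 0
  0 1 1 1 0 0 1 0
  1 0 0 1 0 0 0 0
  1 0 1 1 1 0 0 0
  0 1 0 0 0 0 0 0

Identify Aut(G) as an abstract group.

the trivial group

The degree sequence is [3, 3, 3, 6, 4, 2, 4, 1]. Checking the degree-preserving permutations of the vertex set shows that none except the identity preserves every edge, so Aut(G) is trivial.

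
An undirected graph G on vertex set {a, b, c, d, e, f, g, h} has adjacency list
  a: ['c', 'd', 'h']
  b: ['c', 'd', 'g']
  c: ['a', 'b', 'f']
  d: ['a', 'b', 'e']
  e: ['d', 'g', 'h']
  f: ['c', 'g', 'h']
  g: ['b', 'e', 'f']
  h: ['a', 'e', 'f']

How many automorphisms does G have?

48

G is 3-regular and bipartite on 2^3 = 8 vertices with girth 4; it is the hypercube graph Q_3. The symmetry group of the 3-cube is the hyperoctahedral group B_3 = Z_2 ≀ S_3, of order 2^3·3! = 48.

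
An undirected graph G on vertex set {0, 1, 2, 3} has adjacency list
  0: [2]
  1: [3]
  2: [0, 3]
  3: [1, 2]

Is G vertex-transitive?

No

Automorphisms preserve degree, but G has vertices of degree 1 and vertices of degree 2; no automorphism maps one to the other, so G is not vertex-transitive.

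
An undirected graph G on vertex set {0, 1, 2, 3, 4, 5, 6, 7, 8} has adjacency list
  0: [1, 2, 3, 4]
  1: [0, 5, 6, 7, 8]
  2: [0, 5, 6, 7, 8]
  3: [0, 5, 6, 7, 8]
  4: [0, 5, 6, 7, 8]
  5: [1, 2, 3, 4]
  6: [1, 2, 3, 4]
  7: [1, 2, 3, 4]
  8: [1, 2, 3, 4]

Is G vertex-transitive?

Automorphisms preserve degree, but G has vertices of degree 4 and vertices of degree 5; no automorphism maps one to the other, so G is not vertex-transitive.

No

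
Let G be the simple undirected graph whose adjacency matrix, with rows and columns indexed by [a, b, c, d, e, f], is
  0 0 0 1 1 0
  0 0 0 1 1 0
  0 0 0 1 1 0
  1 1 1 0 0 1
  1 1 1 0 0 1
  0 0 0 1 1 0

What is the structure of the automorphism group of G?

S_4 × S_2

The vertices split by degree into {d, e} (degree 4) and {a, b, c, f} (degree 2); every edge runs between the two parts, so G is the complete bipartite graph K_{2,4}. Automorphisms preserve the bipartition setwise (since the parts differ in size) and act as S_4 × S_2 within it; |Aut| = 48.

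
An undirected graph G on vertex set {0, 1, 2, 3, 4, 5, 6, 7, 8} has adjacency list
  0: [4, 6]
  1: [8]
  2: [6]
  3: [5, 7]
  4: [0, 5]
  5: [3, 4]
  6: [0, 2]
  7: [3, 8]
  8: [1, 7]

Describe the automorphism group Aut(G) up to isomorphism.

The degree sequence is [2, 1, 1, 2, 2, 2, 2, 2, 2]; the two degree-1 vertices 1 and 2 are the ends of a path, so G = P_9. The only nontrivial automorphism of a path is the end-to-end reflection, so Aut(G) ≅ Z_2.

the cyclic group of order 2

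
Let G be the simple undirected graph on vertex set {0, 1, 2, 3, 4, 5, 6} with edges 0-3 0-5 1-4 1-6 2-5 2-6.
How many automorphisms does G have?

The degree sequence is [2, 2, 2, 1, 1, 2, 2]; the two degree-1 vertices 3 and 4 are the ends of a path, so G = P_7. The only nontrivial automorphism of a path is the end-to-end reflection, so Aut(G) ≅ Z_2.

2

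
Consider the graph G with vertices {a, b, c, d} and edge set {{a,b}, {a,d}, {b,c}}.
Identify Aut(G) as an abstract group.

The degree sequence is [2, 2, 1, 1]; the two degree-1 vertices c and d are the ends of a path, so G = P_4. The only nontrivial automorphism of a path is the end-to-end reflection, so Aut(G) ≅ Z_2.

C_2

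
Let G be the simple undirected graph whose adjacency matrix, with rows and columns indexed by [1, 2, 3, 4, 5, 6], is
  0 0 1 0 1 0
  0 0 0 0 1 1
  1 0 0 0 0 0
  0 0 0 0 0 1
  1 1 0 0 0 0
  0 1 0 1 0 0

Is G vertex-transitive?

Automorphisms preserve degree, but G has vertices of degree 1 and vertices of degree 2; no automorphism maps one to the other, so G is not vertex-transitive.

No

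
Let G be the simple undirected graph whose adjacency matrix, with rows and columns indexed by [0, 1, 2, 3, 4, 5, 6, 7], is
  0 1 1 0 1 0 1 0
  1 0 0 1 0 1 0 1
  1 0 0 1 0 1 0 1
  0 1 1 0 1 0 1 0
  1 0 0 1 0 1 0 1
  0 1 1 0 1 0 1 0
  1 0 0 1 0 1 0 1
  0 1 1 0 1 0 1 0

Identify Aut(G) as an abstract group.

G is 4-regular and bipartite with parts {1, 2, 4, 6} and {0, 3, 5, 7} (each part is independent and every cross-pair is an edge), so G = K_{4,4}. Aut(K_{4,4}) is the wreath product S_4 ≀ Z_2: permute within each part, then optionally swap the parts; |Aut| = 2·(4!)² = 1152.

(S_4 × S_4) ⋊ Z_2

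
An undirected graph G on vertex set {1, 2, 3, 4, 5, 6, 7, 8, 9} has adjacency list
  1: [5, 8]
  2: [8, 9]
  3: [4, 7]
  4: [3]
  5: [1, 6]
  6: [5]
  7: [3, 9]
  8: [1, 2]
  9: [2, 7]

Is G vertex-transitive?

Automorphisms preserve degree, but G has vertices of degree 1 and vertices of degree 2; no automorphism maps one to the other, so G is not vertex-transitive.

No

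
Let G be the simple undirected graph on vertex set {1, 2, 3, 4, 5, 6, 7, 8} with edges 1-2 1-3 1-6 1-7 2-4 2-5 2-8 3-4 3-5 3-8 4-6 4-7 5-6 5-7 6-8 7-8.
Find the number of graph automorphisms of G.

1152

G is 4-regular and bipartite with parts {1, 4, 5, 8} and {2, 3, 6, 7} (each part is independent and every cross-pair is an edge), so G = K_{4,4}. Each part can be permuted independently (S_4 × S_4) and the two equal-size parts can also be swapped, giving (S_4 × S_4) ⋊ Z_2 of order 2·(4!)² = 1152.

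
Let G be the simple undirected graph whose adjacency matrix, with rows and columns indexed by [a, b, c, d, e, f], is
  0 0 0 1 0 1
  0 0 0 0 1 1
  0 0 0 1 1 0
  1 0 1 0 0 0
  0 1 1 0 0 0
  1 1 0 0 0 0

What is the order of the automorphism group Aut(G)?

G is 2-regular and connected on 6 vertices, i.e. the cycle C_6. C_6 has 6 rotations and 6 reflections, so Aut(C_6) ≅ D_6 of order 12.

12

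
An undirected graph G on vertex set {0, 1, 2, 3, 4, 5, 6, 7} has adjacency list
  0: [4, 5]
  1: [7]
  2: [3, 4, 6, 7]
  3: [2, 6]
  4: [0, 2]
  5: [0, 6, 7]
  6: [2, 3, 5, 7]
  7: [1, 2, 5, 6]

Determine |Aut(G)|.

Degrees alone do not determine every vertex (e.g. 0 and 3 both have degree 2), but their neighbour-degree multisets differ: N(0) has degrees [2, 3] while N(3) has degrees [4, 4]. Repeating this refinement separates all vertices, so the only automorphism is the identity.

1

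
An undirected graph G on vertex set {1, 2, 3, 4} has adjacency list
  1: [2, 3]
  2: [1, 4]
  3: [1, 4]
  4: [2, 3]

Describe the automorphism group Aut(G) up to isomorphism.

G is 2-regular and bipartite on 2^2 = 4 vertices with girth 4; it is the hypercube graph Q_2. The symmetry group of the 2-cube is the hyperoctahedral group B_2 = Z_2 ≀ S_2, of order 2^2·2! = 8.

Z_2^2 ⋊ S_2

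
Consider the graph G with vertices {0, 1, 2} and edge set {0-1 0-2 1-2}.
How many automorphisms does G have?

Every vertex has degree 2, so G is the complete graph K_3. Any permutation of the 3 vertices preserves K_3, so Aut(K_3) = S_3 of order 3! = 6.

6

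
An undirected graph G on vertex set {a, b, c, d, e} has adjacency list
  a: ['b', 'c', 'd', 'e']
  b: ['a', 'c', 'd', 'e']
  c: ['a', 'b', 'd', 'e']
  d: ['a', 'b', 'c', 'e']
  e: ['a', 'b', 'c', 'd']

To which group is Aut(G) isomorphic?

the symmetric group on 5 letters

Every vertex has degree 4, so G is the complete graph K_5. Any permutation of the 5 vertices preserves K_5, so Aut(K_5) = S_5 of order 5! = 120.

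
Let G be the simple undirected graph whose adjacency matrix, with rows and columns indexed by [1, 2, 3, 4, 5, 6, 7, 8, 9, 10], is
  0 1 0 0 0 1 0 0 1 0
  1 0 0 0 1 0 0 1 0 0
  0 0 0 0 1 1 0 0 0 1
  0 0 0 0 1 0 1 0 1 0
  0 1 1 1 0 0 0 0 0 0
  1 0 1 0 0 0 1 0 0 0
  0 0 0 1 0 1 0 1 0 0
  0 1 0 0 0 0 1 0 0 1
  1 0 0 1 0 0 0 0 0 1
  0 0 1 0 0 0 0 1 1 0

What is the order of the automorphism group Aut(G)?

G is 3-regular on 10 vertices with no triangles and no 4-cycles (girth 5): this is the Petersen graph. Viewing the Petersen graph as the Kneser graph K(5,2) — vertices are 2-subsets of {1,…,5}, edges join disjoint pairs — its automorphisms are exactly the permutations of the 5-element set, so Aut ≅ S_5 of order 120.

120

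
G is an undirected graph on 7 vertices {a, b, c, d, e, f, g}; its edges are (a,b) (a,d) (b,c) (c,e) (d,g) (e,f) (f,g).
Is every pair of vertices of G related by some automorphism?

G is 2-regular and connected on 7 vertices, i.e. the cycle C_7. C_7 has 7 rotations and 7 reflections, so Aut(C_7) ≅ D_7 of order 14. Under this action every vertex can be carried to every other, so G is vertex-transitive.

Yes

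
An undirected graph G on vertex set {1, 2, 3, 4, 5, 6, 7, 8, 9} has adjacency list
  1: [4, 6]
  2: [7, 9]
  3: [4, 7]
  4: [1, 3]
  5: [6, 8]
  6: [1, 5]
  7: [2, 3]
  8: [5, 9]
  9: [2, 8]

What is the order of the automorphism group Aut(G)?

18

Every vertex has degree 2 and the graph is connected, so G is the 9-cycle C_9. The automorphisms of the 9-cycle are exactly the symmetries of a regular 9-gon: the dihedral group D_9, |D_9| = 18.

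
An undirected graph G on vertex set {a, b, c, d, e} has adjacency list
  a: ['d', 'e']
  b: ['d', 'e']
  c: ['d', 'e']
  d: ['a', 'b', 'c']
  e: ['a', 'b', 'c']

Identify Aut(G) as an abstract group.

The vertices split by degree into {d, e} (degree 3) and {a, b, c} (degree 2); every edge runs between the two parts, so G is the complete bipartite graph K_{2,3}. Automorphisms preserve the bipartition setwise (since the parts differ in size) and act as S_3 × S_2 within it; |Aut| = 12.

S_3 × S_2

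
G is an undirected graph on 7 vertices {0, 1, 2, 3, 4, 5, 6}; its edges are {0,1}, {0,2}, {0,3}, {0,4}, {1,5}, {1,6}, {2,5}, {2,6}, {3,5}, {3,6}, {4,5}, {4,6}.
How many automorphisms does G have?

144

The vertices split by degree into {0, 5, 6} (degree 4) and {1, 2, 3, 4} (degree 3); every edge runs between the two parts, so G is the complete bipartite graph K_{3,4}. The parts have unequal sizes, so no automorphism swaps them; each part is permuted independently, giving S_4 × S_3 of order 4!·3! = 144.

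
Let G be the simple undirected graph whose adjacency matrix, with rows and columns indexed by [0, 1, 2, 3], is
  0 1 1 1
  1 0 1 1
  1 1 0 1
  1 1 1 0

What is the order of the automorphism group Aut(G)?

All 4 vertices are pairwise adjacent: G = K_4. Every bijection on the vertex set is an automorphism of K_4; hence Aut(K_4) ≅ S_4, order 24.

24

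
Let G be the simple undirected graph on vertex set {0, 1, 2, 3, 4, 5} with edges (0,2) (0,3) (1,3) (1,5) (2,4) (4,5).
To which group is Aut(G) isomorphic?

D_6

G is 2-regular and connected on 6 vertices, i.e. the cycle C_6. The automorphisms of the 6-cycle are exactly the symmetries of a regular 6-gon: the dihedral group D_6, |D_6| = 12.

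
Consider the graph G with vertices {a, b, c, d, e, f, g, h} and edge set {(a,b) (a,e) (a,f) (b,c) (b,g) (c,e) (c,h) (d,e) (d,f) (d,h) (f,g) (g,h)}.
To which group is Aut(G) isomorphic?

G is 3-regular and bipartite on 2^3 = 8 vertices with girth 4; it is the hypercube graph Q_3. The symmetry group of the 3-cube is the hyperoctahedral group B_3 = Z_2 ≀ S_3, of order 2^3·3! = 48.

the hyperoctahedral group B_3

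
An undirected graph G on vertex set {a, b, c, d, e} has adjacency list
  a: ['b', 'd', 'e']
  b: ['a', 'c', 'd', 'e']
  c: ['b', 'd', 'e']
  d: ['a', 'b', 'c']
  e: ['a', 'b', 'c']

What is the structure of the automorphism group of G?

the dihedral group of order 8

Vertex b is the unique vertex of degree 4; the remaining 4 vertices each have degree 3 and induce a cycle, so G is the wheel on 5 vertices with hub b. Every automorphism fixes the hub and acts on the rim 4-cycle, so Aut(G) ≅ Aut(C_4) = D_4 of order 8.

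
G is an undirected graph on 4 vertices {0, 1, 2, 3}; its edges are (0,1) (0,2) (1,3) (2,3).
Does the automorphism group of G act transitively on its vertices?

Yes

G is 2-regular and bipartite on 2^2 = 4 vertices with girth 4; it is the hypercube graph Q_2. Aut(Q_2) consists of the signed permutations of the 2 coordinate axes: 2! permutations times 2^2 sign flips, so |Aut| = 2^2·2! = 8. This group acts transitively on the 4 vertices.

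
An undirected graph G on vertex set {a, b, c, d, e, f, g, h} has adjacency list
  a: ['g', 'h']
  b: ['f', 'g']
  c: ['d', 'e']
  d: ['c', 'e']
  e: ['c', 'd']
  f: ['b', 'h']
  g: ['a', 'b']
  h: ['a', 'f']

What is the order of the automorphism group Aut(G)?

60

G has two connected components, {a, b, f, g, h} and {c, d, e}; each is 2-regular, so G = C_5 ⊔ C_3. The components are non-isomorphic (different sizes), so Aut(G) = Aut(C_5) × Aut(C_3) = D_5 × D_3 of order 10·6 = 60.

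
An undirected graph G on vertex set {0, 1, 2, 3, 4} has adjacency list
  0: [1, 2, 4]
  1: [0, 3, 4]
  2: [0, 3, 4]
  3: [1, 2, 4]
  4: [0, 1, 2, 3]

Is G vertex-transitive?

No

Vertex 4 is the only vertex of degree 4, so every automorphism fixes it; G is not vertex-transitive.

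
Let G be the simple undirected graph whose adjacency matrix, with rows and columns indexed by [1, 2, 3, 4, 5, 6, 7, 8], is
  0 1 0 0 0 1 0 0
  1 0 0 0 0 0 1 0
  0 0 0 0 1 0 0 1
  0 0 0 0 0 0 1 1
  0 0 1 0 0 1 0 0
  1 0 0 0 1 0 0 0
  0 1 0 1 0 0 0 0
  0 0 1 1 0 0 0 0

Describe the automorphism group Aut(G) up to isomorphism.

the dihedral group of order 16

Every vertex has degree 2 and the graph is connected, so G is the 8-cycle C_8. The automorphisms of the 8-cycle are exactly the symmetries of a regular 8-gon: the dihedral group D_8, |D_8| = 16.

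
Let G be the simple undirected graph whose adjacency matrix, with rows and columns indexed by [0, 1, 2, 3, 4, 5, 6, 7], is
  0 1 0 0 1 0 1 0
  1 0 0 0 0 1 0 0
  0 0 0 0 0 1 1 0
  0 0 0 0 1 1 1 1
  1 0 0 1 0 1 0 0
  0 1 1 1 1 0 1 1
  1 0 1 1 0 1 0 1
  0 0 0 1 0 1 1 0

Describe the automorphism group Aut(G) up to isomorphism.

{e}

Degrees alone do not determine every vertex (e.g. 0 and 4 both have degree 3), but their neighbour-degree multisets differ: N(0) has degrees [2, 3, 5] while N(4) has degrees [3, 4, 6]. Repeating this refinement separates all vertices, so the only automorphism is the identity.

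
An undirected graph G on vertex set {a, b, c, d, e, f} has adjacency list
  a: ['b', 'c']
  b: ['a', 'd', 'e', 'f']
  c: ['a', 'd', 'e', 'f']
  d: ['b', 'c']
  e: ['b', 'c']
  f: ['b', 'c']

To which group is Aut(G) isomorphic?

S_2 × S_4

The vertices split by degree into {b, c} (degree 4) and {a, d, e, f} (degree 2); every edge runs between the two parts, so G is the complete bipartite graph K_{2,4}. Automorphisms preserve the bipartition setwise (since the parts differ in size) and act as S_2 × S_4 within it; |Aut| = 48.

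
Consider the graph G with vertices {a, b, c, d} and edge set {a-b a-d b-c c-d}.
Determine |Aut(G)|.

8

G is 2-regular and bipartite on 2^2 = 4 vertices with girth 4; it is the hypercube graph Q_2. The symmetry group of the 2-cube is the hyperoctahedral group B_2 = Z_2 ≀ S_2, of order 2^2·2! = 8.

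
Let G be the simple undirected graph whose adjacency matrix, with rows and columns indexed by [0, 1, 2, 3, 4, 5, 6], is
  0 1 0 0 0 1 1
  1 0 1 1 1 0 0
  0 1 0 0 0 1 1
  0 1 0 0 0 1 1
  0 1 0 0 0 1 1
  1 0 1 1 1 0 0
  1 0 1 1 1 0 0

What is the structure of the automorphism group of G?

S_3 × S_4

The vertices split by degree into {1, 5, 6} (degree 4) and {0, 2, 3, 4} (degree 3); every edge runs between the two parts, so G is the complete bipartite graph K_{3,4}. Automorphisms preserve the bipartition setwise (since the parts differ in size) and act as S_3 × S_4 within it; |Aut| = 144.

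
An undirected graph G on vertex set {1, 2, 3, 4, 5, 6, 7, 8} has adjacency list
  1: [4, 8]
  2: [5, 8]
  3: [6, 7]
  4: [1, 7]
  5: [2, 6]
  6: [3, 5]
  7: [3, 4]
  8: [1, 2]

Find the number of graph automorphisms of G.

G is 2-regular and connected on 8 vertices, i.e. the cycle C_8. C_8 has 8 rotations and 8 reflections, so Aut(C_8) ≅ D_8 of order 16.

16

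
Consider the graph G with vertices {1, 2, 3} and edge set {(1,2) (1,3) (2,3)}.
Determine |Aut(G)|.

6

Every vertex has degree 2, so G is the complete graph K_3. Every bijection on the vertex set is an automorphism of K_3; hence Aut(K_3) ≅ S_3, order 6.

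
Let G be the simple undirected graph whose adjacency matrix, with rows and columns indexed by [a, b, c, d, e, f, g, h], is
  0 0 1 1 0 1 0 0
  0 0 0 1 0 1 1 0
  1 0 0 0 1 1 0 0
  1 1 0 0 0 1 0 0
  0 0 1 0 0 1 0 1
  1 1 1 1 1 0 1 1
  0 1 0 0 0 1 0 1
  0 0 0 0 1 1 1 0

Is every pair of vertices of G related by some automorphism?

Vertex f is the only vertex of degree 7, so every automorphism fixes it; G is not vertex-transitive.

No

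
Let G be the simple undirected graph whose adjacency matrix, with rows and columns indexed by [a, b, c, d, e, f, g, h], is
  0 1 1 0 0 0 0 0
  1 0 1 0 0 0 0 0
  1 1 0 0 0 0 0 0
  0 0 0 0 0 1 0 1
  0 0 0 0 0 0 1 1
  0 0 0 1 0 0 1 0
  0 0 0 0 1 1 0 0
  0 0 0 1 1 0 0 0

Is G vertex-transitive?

G has two connected components, {d, e, f, g, h} and {a, b, c}; each is 2-regular, so G = C_5 ⊔ C_3. The orbit of a under Aut(G) is {a, b, c}, which does not contain d, so G is not vertex-transitive.

No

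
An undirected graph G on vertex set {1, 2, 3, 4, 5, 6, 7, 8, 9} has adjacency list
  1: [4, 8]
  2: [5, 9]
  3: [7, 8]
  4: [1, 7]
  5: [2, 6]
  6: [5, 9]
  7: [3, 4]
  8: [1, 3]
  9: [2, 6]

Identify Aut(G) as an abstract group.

G has two connected components, {1, 3, 4, 7, 8} and {2, 5, 6, 9}; each is 2-regular, so G = C_5 ⊔ C_4. The components are non-isomorphic (different sizes), so Aut(G) = Aut(C_5) × Aut(C_4) = D_5 × D_4 of order 10·8 = 80.

D_5 × D_4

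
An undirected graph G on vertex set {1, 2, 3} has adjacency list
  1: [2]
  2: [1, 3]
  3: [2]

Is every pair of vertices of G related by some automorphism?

Vertex 2 is the only vertex of degree 2, so every automorphism fixes it; G is not vertex-transitive.

No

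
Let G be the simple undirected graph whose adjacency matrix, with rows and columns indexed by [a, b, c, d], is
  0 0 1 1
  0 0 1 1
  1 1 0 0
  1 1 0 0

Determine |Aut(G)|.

8

G is 2-regular and connected on 4 vertices, i.e. the cycle C_4. The automorphisms of the 4-cycle are exactly the symmetries of a regular 4-gon: the dihedral group D_4, |D_4| = 8.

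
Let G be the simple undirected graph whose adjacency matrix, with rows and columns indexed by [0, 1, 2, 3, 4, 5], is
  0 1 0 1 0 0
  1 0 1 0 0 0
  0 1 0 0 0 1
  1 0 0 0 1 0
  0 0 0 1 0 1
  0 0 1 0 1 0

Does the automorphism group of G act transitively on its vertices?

Yes

G is 2-regular and connected on 6 vertices, i.e. the cycle C_6. C_6 has 6 rotations and 6 reflections, so Aut(C_6) ≅ D_6 of order 12. This group acts transitively on the 6 vertices.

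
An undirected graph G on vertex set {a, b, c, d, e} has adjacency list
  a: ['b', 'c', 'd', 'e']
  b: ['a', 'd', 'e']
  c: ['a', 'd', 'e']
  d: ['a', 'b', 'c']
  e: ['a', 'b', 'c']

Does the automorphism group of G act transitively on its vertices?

Vertex a is the only vertex of degree 4, so every automorphism fixes it; G is not vertex-transitive.

No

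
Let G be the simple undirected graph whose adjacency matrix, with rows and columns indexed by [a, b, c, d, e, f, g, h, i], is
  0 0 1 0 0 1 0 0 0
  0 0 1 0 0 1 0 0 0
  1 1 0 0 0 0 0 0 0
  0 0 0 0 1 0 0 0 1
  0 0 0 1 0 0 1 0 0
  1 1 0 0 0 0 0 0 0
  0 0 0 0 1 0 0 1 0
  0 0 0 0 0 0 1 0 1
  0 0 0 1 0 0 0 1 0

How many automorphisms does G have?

80

G has two connected components, {d, e, g, h, i} and {a, b, c, f}; each is 2-regular, so G = C_5 ⊔ C_4. No automorphism exchanges components of different sizes, hence Aut(G) is the direct product D_4 × D_5, order 80.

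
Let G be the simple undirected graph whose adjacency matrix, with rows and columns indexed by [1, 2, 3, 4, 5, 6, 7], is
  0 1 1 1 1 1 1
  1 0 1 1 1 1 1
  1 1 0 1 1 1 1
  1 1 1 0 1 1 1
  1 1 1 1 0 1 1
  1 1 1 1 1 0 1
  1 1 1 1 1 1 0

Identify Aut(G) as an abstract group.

All 7 vertices are pairwise adjacent: G = K_7. Every bijection on the vertex set is an automorphism of K_7; hence Aut(K_7) ≅ S_7, order 5040.

the symmetric group on 7 letters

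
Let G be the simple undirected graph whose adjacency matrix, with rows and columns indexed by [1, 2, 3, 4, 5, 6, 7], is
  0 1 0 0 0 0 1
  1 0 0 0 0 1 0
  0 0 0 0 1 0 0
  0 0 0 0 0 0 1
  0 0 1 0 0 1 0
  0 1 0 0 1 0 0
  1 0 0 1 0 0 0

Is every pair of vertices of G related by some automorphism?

Automorphisms preserve degree, but G has vertices of degree 1 and vertices of degree 2; no automorphism maps one to the other, so G is not vertex-transitive.

No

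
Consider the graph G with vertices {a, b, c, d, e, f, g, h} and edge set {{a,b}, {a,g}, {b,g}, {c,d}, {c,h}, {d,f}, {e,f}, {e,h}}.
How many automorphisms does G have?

G has two connected components, {c, d, e, f, h} and {a, b, g}; each is 2-regular, so G = C_5 ⊔ C_3. The components are non-isomorphic (different sizes), so Aut(G) = Aut(C_3) × Aut(C_5) = D_3 × D_5 of order 6·10 = 60.

60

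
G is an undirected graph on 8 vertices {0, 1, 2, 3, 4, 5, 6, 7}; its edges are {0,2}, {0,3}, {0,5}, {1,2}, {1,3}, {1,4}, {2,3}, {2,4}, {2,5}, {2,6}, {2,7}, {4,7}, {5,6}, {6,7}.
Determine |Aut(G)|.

14

Vertex 2 is the unique vertex of degree 7; the remaining 7 vertices each have degree 3 and induce a cycle, so G is the wheel on 8 vertices with hub 2. With the hub fixed, the remaining symmetry is that of the rim cycle C_7, giving the dihedral group D_7.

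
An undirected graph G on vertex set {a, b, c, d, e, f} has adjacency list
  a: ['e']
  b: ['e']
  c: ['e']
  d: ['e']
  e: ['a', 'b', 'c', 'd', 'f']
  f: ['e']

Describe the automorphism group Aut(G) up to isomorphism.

Vertex e has degree 5 and every other vertex has degree 1, so G is the star K_{1,5} with centre e. Any automorphism fixes the centre and permutes the 5 leaves freely, so Aut(G) ≅ S_5 of order 5! = 120.

the symmetric group on 5 letters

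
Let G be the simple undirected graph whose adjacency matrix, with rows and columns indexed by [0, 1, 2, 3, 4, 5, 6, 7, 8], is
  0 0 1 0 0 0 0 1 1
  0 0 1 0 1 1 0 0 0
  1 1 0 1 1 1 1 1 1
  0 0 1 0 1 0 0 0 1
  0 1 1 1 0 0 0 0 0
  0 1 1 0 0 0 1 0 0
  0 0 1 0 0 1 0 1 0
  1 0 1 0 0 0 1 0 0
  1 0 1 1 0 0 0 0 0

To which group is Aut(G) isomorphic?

the dihedral group of order 16

Vertex 2 is the unique vertex of degree 8; the remaining 8 vertices each have degree 3 and induce a cycle, so G is the wheel on 9 vertices with hub 2. Every automorphism fixes the hub and acts on the rim 8-cycle, so Aut(G) ≅ Aut(C_8) = D_8 of order 16.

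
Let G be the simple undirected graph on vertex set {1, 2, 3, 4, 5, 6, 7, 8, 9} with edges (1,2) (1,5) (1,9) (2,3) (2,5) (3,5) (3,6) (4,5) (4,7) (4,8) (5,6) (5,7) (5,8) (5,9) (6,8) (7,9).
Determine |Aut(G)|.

16

Vertex 5 is the unique vertex of degree 8; the remaining 8 vertices each have degree 3 and induce a cycle, so G is the wheel on 9 vertices with hub 5. With the hub fixed, the remaining symmetry is that of the rim cycle C_8, giving the dihedral group D_8.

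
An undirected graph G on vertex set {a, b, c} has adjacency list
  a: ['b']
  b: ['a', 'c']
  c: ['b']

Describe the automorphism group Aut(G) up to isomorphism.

The degree sequence is [1, 2, 1]; the two degree-1 vertices a and c are the ends of a path, so G = P_3. The only nontrivial automorphism of a path is the end-to-end reflection, so Aut(G) ≅ Z_2.

Z_2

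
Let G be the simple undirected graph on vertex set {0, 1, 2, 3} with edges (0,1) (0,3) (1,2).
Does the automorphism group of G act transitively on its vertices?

Automorphisms preserve degree, but G has vertices of degree 1 and vertices of degree 2; no automorphism maps one to the other, so G is not vertex-transitive.

No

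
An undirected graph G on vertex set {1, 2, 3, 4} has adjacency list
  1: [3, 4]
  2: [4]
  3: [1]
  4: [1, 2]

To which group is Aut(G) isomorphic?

The degree sequence is [2, 1, 1, 2]; the two degree-1 vertices 2 and 3 are the ends of a path, so G = P_4. A path has exactly one nontrivial symmetry — reversal — giving Aut(G) of order 2.

C_2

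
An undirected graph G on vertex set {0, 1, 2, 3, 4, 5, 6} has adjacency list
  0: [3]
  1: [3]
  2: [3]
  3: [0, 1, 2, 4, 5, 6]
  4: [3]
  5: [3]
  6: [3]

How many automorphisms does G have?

720

Vertex 3 has degree 6 and every other vertex has degree 1, so G is the star K_{1,6} with centre 3. Any automorphism fixes the centre and permutes the 6 leaves freely, so Aut(G) ≅ S_6 of order 6! = 720.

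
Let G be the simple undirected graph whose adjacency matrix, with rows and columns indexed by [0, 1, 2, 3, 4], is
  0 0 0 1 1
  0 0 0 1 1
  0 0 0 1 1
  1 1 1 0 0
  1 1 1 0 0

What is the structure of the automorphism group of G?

The vertices split by degree into {3, 4} (degree 3) and {0, 1, 2} (degree 2); every edge runs between the two parts, so G is the complete bipartite graph K_{2,3}. The parts have unequal sizes, so no automorphism swaps them; each part is permuted independently, giving S_2 × S_3 of order 2!·3! = 12.

S_2 × S_3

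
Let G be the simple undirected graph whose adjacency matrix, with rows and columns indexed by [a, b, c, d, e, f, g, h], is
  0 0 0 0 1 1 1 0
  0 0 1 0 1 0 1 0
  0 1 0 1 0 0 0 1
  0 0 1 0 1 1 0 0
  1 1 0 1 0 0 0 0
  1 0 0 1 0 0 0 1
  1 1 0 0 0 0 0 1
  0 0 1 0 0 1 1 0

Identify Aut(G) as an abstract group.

G is 3-regular and bipartite on 2^3 = 8 vertices with girth 4; it is the hypercube graph Q_3. Aut(Q_3) consists of the signed permutations of the 3 coordinate axes: 3! permutations times 2^3 sign flips, so |Aut| = 2^3·3! = 48.

Z_2^3 ⋊ S_3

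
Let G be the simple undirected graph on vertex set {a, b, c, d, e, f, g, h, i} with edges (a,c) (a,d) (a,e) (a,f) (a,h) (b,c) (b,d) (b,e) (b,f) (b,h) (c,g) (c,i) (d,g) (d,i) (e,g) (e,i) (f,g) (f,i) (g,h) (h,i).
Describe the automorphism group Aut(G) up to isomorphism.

S_4 × S_5

The vertices split by degree into {a, b, g, i} (degree 5) and {c, d, e, f, h} (degree 4); every edge runs between the two parts, so G is the complete bipartite graph K_{4,5}. The parts have unequal sizes, so no automorphism swaps them; each part is permuted independently, giving S_4 × S_5 of order 4!·5! = 2880.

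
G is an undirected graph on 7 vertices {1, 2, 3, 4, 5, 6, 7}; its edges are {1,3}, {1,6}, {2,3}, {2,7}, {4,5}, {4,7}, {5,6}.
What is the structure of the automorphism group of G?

the dihedral group of order 14

Every vertex has degree 2 and the graph is connected, so G is the 7-cycle C_7. C_7 has 7 rotations and 7 reflections, so Aut(C_7) ≅ D_7 of order 14.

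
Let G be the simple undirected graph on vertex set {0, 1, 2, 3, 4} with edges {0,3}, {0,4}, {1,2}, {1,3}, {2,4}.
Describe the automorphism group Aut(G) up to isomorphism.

the dihedral group of order 10

Every vertex has degree 2 and the graph is connected, so G is the 5-cycle C_5. The automorphisms of the 5-cycle are exactly the symmetries of a regular 5-gon: the dihedral group D_5, |D_5| = 10.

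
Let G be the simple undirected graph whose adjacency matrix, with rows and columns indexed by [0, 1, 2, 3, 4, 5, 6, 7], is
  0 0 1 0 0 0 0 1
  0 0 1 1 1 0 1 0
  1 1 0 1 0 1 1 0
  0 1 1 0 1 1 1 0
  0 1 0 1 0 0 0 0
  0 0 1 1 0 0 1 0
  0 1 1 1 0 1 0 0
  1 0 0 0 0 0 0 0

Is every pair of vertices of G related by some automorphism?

No

Vertex 5 is the only vertex of degree 3, so every automorphism fixes it; G is not vertex-transitive.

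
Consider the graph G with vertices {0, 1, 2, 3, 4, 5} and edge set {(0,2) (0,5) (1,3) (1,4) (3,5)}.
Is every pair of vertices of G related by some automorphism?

No

Automorphisms preserve degree, but G has vertices of degree 1 and vertices of degree 2; no automorphism maps one to the other, so G is not vertex-transitive.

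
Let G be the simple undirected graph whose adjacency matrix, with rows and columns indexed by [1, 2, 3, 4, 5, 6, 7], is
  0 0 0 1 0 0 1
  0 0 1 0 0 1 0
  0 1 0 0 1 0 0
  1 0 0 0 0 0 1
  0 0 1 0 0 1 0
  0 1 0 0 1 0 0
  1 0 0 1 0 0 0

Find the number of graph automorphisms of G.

48

G has two connected components, {2, 3, 5, 6} and {1, 4, 7}; each is 2-regular, so G = C_4 ⊔ C_3. The components are non-isomorphic (different sizes), so Aut(G) = Aut(C_4) × Aut(C_3) = D_4 × D_3 of order 8·6 = 48.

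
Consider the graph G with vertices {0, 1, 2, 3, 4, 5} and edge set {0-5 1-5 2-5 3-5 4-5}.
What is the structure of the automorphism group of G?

Vertex 5 has degree 5 and every other vertex has degree 1, so G is the star K_{1,5} with centre 5. The 5 leaves are pairwise interchangeable while the centre is fixed, giving Aut(G) = S_5.

S_5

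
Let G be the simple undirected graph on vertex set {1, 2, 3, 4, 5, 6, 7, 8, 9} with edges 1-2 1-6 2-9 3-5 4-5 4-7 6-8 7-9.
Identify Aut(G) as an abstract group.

C_2

The degree sequence is [2, 2, 1, 2, 2, 2, 2, 1, 2]; the two degree-1 vertices 3 and 8 are the ends of a path, so G = P_9. The only nontrivial automorphism of a path is the end-to-end reflection, so Aut(G) ≅ Z_2.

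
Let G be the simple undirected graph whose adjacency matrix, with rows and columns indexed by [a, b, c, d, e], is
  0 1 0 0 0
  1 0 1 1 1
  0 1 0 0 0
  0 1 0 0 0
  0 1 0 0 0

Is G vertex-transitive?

Vertex b is the only vertex of degree 4, so every automorphism fixes it; G is not vertex-transitive.

No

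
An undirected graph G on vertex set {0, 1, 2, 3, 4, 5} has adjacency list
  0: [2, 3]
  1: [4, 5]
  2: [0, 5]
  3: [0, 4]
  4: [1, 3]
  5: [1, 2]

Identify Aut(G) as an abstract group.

Every vertex has degree 2 and the graph is connected, so G is the 6-cycle C_6. C_6 has 6 rotations and 6 reflections, so Aut(C_6) ≅ D_6 of order 12.

D_6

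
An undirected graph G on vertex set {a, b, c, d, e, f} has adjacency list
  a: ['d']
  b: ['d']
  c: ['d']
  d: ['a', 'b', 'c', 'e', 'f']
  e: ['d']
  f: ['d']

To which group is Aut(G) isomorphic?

the symmetric group on 5 letters

Vertex d has degree 5 and every other vertex has degree 1, so G is the star K_{1,5} with centre d. The 5 leaves are pairwise interchangeable while the centre is fixed, giving Aut(G) = S_5.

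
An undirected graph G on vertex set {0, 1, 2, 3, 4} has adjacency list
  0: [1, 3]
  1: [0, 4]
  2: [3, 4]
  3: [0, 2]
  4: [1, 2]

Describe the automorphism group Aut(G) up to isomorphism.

the dihedral group of order 10

G is 2-regular and connected on 5 vertices, i.e. the cycle C_5. The automorphisms of the 5-cycle are exactly the symmetries of a regular 5-gon: the dihedral group D_5, |D_5| = 10.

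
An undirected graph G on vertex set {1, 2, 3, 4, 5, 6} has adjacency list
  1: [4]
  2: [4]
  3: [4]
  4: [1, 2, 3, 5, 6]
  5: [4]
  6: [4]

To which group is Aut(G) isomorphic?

the symmetric group on 5 letters

Vertex 4 has degree 5 and every other vertex has degree 1, so G is the star K_{1,5} with centre 4. The 5 leaves are pairwise interchangeable while the centre is fixed, giving Aut(G) = S_5.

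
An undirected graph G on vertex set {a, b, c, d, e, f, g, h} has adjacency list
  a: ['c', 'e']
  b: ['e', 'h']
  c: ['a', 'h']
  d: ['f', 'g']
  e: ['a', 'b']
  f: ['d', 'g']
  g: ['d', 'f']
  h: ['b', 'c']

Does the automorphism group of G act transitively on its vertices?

No

G has two connected components, {a, b, c, e, h} and {d, f, g}; each is 2-regular, so G = C_5 ⊔ C_3. The orbit of a under Aut(G) is {a, b, c, e, h}, which does not contain d, so G is not vertex-transitive.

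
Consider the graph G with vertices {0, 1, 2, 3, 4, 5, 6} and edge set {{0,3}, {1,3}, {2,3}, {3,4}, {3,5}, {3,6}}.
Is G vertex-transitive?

Vertex 3 is the only vertex of degree 6, so every automorphism fixes it; G is not vertex-transitive.

No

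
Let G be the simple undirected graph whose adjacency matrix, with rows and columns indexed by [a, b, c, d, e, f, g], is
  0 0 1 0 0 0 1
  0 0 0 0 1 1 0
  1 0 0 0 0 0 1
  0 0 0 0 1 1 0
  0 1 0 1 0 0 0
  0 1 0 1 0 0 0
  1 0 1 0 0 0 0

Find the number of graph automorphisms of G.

G has two connected components, {b, d, e, f} and {a, c, g}; each is 2-regular, so G = C_4 ⊔ C_3. No automorphism exchanges components of different sizes, hence Aut(G) is the direct product D_3 × D_4, order 48.

48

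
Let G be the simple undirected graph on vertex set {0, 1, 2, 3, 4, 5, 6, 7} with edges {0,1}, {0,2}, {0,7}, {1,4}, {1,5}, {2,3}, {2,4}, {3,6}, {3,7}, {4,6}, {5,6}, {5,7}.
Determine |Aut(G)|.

G is 3-regular and bipartite on 2^3 = 8 vertices with girth 4; it is the hypercube graph Q_3. The symmetry group of the 3-cube is the hyperoctahedral group B_3 = Z_2 ≀ S_3, of order 2^3·3! = 48.

48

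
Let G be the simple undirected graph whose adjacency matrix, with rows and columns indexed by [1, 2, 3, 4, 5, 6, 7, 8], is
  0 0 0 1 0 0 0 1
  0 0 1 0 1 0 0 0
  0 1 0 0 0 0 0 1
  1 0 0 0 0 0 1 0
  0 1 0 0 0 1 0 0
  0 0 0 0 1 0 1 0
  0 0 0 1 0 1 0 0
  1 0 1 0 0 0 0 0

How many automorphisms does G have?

16

Every vertex has degree 2 and the graph is connected, so G is the 8-cycle C_8. The automorphisms of the 8-cycle are exactly the symmetries of a regular 8-gon: the dihedral group D_8, |D_8| = 16.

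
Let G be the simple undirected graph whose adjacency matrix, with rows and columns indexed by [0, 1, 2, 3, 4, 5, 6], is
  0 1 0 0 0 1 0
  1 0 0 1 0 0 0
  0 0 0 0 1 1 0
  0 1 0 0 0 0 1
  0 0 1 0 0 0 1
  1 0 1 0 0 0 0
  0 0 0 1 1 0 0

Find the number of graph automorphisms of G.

14

Every vertex has degree 2 and the graph is connected, so G is the 7-cycle C_7. The automorphisms of the 7-cycle are exactly the symmetries of a regular 7-gon: the dihedral group D_7, |D_7| = 14.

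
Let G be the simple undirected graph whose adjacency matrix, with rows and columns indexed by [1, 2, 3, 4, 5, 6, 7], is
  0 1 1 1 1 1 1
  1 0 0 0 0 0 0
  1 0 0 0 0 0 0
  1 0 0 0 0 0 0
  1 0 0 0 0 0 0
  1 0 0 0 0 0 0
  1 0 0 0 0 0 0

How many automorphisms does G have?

Vertex 1 has degree 6 and every other vertex has degree 1, so G is the star K_{1,6} with centre 1. The 6 leaves are pairwise interchangeable while the centre is fixed, giving Aut(G) = S_6.

720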